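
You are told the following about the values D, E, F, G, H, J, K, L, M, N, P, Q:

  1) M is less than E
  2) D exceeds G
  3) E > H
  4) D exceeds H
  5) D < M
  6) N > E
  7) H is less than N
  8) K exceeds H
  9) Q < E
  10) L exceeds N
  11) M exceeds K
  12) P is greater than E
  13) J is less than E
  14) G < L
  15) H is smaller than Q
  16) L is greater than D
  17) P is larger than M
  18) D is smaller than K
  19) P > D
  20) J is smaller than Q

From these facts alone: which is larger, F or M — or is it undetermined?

Following every chain through M: above M we get E, P, N, L; below M we get G, H, D, K.
F is not reached, and no chain runs the other way from F to M.
So the given relations leave the order of M and F undetermined.

undetermined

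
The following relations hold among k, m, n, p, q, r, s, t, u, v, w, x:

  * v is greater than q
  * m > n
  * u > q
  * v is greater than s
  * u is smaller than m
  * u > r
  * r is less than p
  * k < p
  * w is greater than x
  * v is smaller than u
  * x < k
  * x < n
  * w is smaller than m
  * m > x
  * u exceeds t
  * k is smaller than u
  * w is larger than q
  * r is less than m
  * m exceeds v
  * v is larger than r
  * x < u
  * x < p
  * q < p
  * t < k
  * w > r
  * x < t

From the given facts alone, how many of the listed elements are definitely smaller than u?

From u the given relations immediately reach q, r, x, t, k, v.
From those, s — 7 in total.
No other element is forced below u by the given relations, so the count is 7.

7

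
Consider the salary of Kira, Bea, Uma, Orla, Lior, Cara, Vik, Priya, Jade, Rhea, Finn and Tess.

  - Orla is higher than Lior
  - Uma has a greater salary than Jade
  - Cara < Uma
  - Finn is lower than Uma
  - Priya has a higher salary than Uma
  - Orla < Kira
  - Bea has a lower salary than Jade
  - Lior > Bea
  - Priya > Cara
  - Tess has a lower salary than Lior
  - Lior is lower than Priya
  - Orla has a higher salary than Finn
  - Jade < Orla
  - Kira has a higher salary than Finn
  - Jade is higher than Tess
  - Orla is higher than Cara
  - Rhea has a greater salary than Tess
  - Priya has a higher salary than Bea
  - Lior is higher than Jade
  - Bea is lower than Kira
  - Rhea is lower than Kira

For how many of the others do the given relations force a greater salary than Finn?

From Finn the given relations immediately reach Uma, Orla, Kira.
From those, Priya — 4 in total.
Nothing else is reachable above Finn; 4 in all.

4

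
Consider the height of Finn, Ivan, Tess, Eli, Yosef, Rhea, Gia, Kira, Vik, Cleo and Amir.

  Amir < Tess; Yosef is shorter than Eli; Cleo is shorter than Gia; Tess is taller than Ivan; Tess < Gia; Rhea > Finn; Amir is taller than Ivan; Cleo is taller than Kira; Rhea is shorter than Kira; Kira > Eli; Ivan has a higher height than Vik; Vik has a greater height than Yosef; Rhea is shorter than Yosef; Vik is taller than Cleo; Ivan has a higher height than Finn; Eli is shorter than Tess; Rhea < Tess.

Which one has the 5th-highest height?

The consecutive relations fix a unique order: Finn < Rhea < Yosef < Eli < Kira < Cleo < Vik < Ivan < Amir < Tess < Gia.
The 5th largest is Vik.

Vik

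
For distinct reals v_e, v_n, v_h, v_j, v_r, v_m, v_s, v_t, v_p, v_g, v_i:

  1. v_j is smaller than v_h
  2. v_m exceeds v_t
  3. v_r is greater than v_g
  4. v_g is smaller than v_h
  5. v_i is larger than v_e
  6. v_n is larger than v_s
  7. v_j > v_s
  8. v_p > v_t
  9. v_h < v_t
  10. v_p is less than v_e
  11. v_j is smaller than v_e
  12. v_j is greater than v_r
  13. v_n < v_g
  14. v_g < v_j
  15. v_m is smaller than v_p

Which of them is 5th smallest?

Chaining the given pairs: v_s < v_n < v_g < v_r < v_j < v_h < v_t < v_m < v_p < v_e < v_i.
The 5th smallest is v_j.

v_j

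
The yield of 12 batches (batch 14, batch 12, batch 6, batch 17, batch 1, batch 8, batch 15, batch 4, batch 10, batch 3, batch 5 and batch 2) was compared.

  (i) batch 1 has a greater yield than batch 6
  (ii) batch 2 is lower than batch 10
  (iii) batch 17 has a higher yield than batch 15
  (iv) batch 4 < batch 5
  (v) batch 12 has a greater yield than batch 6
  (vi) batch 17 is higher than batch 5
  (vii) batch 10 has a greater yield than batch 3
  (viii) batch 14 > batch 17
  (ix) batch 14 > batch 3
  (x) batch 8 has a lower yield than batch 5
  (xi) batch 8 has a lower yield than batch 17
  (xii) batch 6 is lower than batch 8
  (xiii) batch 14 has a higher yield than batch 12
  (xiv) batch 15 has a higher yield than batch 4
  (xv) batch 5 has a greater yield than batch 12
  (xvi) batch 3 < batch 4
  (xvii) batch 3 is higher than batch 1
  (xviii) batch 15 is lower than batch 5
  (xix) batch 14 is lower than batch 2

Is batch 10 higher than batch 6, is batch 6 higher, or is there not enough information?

batch 10

batch 6 < batch 1 and batch 1 < batch 3 give batch 6 < batch 3.
With batch 3 < batch 4: batch 6 < batch 1 < batch 3 < batch 4.
With batch 4 < batch 15: batch 6 < batch 1 < batch 3 < batch 4 < batch 15.
With batch 15 < batch 17: batch 6 < batch 1 < batch 3 < batch 4 < batch 15 < batch 17.
Then batch 17 < batch 14 extends the chain to batch 14.
With batch 14 < batch 2: batch 6 < batch 1 < batch 3 < batch 4 < batch 15 < batch 17 < batch 14 < batch 2.
With batch 2 < batch 10: batch 6 < batch 1 < batch 3 < batch 4 < batch 15 < batch 17 < batch 14 < batch 2 < batch 10.
So batch 10 is higher.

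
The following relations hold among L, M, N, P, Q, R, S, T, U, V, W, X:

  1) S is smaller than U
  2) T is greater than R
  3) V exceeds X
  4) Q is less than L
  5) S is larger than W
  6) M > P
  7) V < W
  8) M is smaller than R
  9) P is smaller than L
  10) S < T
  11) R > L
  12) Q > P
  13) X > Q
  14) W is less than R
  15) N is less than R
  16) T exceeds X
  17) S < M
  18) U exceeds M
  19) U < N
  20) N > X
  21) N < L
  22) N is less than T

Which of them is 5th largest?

The consecutive relations fix a unique order: P < Q < X < V < W < S < M < U < N < L < R < T.
Counting 5 from the largest end gives U.

U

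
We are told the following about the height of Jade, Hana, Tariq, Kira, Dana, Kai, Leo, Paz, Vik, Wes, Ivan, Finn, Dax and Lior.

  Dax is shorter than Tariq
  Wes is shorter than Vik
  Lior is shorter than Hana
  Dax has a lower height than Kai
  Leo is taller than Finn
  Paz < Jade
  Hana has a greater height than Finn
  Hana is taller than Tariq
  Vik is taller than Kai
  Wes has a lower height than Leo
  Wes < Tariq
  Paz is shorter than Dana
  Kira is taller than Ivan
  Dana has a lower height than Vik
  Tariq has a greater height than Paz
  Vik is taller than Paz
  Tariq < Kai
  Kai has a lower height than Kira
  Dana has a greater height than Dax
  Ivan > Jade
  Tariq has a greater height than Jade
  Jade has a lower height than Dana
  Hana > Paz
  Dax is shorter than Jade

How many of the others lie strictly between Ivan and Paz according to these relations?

Chaining upward from Paz reaches: Jade, Tariq, Kai, Hana, Dana, Kira, Vik.
Chaining downward from Ivan reaches: Dax, Jade.
Strictly between Paz and Ivan are those in both lists: Jade — 1 element.

1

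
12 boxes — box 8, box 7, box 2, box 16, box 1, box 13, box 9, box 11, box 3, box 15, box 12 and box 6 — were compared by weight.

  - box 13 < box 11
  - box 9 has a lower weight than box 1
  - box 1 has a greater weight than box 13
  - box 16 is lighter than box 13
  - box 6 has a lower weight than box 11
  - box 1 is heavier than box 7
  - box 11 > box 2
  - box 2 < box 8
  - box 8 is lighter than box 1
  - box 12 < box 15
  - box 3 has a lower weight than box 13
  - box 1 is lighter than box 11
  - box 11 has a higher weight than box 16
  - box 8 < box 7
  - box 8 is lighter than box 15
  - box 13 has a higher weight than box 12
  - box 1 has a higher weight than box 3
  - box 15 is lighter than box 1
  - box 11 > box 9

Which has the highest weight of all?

box 11

Chaining downward from box 11: directly below it, box 2, box 16, box 13, box 6, box 9, box 1; then box 3, box 12, box 8, box 7, box 15.
That covers every other element, and nothing is given above box 11, so box 11 is the highest weight.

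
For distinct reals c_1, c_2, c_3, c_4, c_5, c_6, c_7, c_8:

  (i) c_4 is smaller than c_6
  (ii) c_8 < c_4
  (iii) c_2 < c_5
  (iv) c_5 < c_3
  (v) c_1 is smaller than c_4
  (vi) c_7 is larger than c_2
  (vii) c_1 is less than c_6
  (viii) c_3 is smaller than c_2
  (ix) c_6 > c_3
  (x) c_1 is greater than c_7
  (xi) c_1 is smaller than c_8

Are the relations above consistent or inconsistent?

inconsistent

Chaining the given relations yields c_5 < c_3 < c_2, so c_5 < c_2. But one relation states c_2 < c_5. These cannot both hold.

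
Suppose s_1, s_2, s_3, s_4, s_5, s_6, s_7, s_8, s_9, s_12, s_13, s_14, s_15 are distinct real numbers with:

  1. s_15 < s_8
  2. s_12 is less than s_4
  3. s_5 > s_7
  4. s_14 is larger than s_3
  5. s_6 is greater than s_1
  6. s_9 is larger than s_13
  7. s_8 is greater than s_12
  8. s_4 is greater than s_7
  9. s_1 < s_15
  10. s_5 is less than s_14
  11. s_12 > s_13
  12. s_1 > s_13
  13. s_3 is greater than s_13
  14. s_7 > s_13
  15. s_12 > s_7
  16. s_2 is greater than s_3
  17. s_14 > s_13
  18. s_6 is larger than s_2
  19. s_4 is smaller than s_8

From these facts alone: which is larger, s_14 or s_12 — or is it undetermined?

undetermined

Following every chain through s_12: above s_12 we get s_4, s_8; below s_12 we get s_13, s_7.
s_14 is not reached, and no chain runs the other way from s_14 to s_12.
So the given relations leave the order of s_12 and s_14 undetermined.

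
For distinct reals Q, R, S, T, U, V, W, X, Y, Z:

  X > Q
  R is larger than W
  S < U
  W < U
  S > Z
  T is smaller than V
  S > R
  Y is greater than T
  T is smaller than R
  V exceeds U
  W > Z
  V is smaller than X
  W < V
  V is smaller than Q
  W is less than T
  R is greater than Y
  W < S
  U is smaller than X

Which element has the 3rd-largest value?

V

Chaining the given pairs: Z < W < T < Y < R < S < U < V < Q < X.
Counting 3 from the largest end gives V.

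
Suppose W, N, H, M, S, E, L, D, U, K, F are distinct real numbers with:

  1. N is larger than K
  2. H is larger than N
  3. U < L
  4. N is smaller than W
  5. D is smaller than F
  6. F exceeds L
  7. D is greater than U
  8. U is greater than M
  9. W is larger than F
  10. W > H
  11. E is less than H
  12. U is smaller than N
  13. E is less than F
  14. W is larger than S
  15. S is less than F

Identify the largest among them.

Chaining downward from W: directly below it, N, S, H, F; then U, K, D, L, E; then M.
That covers every other element, and nothing is given above W, so W is the largest.

W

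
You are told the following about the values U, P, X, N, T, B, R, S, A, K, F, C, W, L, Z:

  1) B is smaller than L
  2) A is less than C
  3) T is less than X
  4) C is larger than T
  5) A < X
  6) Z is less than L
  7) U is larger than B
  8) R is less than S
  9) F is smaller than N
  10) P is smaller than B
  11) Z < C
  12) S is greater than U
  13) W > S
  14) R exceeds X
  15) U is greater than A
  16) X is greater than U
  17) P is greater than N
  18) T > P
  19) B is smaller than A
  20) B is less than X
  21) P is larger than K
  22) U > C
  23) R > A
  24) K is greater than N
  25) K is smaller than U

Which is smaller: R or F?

F < N and N < K give F < K.
With K < P: F < N < K < P.
Then P < T extends the chain to T.
With T < C: F < N < K < P < T < C.
With C < U: F < N < K < P < T < C < U.
Then U < X extends the chain to X.
With X < R: F < N < K < P < T < C < U < X < R.
So F < R; F is the smaller of the two.

F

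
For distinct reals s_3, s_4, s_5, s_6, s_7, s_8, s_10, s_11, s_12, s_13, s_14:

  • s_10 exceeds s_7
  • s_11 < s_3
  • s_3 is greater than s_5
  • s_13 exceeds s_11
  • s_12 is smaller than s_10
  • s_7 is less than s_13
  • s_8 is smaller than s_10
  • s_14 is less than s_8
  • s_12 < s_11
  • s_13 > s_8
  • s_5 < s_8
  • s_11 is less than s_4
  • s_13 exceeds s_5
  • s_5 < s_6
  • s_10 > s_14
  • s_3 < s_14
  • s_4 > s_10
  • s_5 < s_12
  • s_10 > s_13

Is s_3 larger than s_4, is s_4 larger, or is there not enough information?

s_3 < s_14 and s_14 < s_8 give s_3 < s_8.
With s_8 < s_13: s_3 < s_14 < s_8 < s_13.
Then s_13 < s_10 extends the chain to s_10.
Then s_10 < s_4 extends the chain to s_4.
So s_4 is larger.

s_4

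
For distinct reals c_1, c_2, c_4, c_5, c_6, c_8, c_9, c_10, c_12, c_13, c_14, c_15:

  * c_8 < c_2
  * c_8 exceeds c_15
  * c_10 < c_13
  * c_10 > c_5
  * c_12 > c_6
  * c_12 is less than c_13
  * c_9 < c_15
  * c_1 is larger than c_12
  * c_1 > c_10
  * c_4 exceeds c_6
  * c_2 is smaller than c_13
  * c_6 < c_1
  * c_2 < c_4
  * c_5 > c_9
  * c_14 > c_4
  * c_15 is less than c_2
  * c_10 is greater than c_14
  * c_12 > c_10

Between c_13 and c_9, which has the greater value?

c_13

c_9 < c_15 and c_15 < c_8 give c_9 < c_8.
Then c_8 < c_2 extends the chain to c_2.
With c_2 < c_4: c_9 < c_15 < c_8 < c_2 < c_4.
With c_4 < c_14: c_9 < c_15 < c_8 < c_2 < c_4 < c_14.
Then c_14 < c_10 extends the chain to c_10.
With c_10 < c_12: c_9 < c_15 < c_8 < c_2 < c_4 < c_14 < c_10 < c_12.
Then c_12 < c_13 extends the chain to c_13.
So c_9 < c_13; c_13 is the larger of the two.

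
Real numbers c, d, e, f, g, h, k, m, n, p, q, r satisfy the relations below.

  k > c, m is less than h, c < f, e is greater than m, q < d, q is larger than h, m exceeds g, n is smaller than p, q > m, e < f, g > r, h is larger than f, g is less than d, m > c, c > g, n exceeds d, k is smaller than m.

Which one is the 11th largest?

g

Chaining the given pairs: r < g < c < k < m < e < f < h < q < d < n < p.
The 11th largest is g.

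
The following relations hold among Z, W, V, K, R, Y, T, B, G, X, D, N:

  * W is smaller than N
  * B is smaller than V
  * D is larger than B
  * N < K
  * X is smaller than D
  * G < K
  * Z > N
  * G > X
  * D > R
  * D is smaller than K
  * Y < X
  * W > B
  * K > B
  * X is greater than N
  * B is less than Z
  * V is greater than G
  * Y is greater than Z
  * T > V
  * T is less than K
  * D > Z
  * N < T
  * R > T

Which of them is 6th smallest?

X

The consecutive relations fix a unique order: B < W < N < Z < Y < X < G < V < T < R < D < K.
The 6th smallest is X.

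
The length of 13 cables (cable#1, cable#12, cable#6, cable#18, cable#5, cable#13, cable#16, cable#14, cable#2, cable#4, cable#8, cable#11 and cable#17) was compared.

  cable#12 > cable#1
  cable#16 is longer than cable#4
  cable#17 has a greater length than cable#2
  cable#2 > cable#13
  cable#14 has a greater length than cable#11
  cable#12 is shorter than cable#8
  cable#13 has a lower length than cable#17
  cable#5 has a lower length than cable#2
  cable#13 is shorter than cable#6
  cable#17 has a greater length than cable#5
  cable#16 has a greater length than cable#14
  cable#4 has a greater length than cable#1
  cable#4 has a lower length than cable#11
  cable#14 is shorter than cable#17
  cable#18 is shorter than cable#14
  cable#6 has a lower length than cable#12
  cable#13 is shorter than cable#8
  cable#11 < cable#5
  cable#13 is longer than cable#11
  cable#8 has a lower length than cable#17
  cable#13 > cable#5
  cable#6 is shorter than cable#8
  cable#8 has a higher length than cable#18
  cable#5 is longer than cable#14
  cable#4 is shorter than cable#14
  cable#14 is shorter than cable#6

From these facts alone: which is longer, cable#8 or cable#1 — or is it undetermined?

Link the given pairs in sequence: cable#1 < cable#4; cable#4 < cable#11; cable#11 < cable#14; cable#14 < cable#5; cable#5 < cable#13; cable#13 < cable#6; cable#6 < cable#12; cable#12 < cable#8.
Chaining these gives cable#1 < cable#4 < cable#11 < cable#14 < cable#5 < cable#13 < cable#6 < cable#12 < cable#8.
So cable#8 is longer.

cable#8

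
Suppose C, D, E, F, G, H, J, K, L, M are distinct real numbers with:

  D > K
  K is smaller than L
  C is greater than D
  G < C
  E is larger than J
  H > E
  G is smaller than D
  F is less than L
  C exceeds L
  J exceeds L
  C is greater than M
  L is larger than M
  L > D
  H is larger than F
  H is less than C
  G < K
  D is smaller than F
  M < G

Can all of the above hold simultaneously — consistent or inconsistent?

consistent

Every relation is compatible with M < G < K < D < F < L < J < E < H < C; the set is consistent.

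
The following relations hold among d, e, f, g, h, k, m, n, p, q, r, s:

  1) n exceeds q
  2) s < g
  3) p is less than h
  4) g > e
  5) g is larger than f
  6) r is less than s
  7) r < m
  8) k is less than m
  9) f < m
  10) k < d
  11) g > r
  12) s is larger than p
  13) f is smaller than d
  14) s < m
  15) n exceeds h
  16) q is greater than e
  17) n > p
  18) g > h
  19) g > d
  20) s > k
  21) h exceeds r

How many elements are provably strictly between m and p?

1

The relations place p below m. An element lies strictly between them when it is forced above p and also forced below m.
Above p: {s, h, g, n}. Below m: {f, r, k, s}.
Intersection: {s} — 1.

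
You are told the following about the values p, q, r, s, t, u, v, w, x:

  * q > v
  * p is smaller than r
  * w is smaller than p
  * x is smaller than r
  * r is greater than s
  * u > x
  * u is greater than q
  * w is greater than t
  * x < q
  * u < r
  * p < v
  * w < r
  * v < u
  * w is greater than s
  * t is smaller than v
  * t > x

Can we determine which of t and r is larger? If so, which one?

r

t < w and w < p give t < p.
With p < v: t < w < p < v.
Then v < u extends the chain to u.
Then u < r extends the chain to r.
So r is larger.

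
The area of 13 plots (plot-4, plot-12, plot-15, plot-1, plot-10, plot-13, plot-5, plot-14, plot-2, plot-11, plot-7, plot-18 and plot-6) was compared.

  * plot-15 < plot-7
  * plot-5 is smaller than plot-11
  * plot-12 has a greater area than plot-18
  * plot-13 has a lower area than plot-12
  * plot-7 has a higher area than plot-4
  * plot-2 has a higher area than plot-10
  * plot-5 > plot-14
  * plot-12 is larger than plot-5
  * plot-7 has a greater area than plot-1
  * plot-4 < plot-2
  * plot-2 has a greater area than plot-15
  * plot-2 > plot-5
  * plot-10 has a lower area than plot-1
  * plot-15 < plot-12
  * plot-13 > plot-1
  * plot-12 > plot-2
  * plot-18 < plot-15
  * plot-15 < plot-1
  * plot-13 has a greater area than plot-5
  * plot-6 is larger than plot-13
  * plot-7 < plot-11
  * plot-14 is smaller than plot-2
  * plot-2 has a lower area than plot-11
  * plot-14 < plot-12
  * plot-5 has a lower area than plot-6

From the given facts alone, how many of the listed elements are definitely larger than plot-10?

From plot-10 the given relations immediately reach plot-2, plot-1.
From those, plot-7, plot-13, plot-12, plot-11 — 6 in total.
From those, plot-6 — 7 in total.
No other element is forced above plot-10 by the given relations, so the count is 7.

7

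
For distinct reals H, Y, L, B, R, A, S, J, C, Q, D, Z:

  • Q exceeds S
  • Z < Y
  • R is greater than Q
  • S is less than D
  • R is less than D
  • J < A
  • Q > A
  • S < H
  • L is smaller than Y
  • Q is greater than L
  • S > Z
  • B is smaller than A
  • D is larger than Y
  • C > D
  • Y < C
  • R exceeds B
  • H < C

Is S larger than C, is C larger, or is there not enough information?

Chaining the given relations: S < Q < R < D < C.
So C is larger.

C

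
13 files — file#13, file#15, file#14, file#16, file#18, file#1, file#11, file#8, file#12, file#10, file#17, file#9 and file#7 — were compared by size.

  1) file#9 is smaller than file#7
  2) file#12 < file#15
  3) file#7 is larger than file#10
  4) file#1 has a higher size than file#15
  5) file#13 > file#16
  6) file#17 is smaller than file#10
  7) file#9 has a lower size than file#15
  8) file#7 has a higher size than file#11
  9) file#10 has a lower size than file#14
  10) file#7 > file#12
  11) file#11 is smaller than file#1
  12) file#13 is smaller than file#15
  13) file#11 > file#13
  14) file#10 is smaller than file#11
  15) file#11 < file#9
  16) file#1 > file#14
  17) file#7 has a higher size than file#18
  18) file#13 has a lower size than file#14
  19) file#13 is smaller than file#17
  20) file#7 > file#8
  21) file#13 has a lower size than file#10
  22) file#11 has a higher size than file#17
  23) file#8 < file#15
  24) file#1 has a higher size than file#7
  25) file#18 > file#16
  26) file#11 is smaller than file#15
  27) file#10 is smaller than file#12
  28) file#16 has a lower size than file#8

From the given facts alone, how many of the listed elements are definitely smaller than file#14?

Directly below file#14: file#13, file#10.
One step further: file#16, file#17 (4 so far).
Nothing else is reachable below file#14; 4 in all.

4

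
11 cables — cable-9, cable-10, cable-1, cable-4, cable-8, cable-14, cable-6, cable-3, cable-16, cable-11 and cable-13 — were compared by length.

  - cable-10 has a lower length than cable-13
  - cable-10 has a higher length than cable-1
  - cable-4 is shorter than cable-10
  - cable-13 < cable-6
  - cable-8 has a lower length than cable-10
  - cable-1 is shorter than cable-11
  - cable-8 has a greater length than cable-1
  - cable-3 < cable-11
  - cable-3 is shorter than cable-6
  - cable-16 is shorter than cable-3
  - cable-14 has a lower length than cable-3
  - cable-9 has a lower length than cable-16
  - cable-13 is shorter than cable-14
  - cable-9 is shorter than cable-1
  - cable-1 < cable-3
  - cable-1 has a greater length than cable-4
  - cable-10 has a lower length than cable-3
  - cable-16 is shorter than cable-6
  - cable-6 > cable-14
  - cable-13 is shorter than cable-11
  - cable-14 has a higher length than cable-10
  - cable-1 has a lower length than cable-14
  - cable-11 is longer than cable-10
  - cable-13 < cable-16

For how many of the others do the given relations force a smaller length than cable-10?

4

From cable-10 the given relations immediately reach cable-4, cable-1, cable-8.
From those, cable-9 — 4 in total.
No other element is forced below cable-10 by the given relations, so the count is 4.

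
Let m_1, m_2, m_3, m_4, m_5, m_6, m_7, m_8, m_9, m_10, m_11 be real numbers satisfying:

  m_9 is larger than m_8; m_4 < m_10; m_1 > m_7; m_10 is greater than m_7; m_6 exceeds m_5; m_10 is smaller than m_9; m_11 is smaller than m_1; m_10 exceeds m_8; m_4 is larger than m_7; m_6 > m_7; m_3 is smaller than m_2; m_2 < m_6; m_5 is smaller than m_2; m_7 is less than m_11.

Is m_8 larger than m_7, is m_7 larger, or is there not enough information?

Following every chain through m_7: above m_7 we get m_11, m_1, m_4, m_10, m_6, m_9.
m_8 is not reached, and no chain runs the other way from m_8 to m_7.
So the given relations leave the order of m_7 and m_8 undetermined.

undetermined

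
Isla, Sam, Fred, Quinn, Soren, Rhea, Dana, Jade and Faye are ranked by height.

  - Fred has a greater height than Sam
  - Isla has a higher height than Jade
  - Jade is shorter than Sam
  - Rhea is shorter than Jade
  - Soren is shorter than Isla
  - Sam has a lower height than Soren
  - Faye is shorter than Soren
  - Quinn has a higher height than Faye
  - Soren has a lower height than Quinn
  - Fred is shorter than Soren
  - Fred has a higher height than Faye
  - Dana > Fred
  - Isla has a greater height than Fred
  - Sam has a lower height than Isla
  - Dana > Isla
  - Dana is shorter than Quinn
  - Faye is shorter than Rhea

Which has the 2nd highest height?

Dana

Chaining the given pairs: Faye < Rhea < Jade < Sam < Fred < Soren < Isla < Dana < Quinn.
Counting 2 from the largest end gives Dana.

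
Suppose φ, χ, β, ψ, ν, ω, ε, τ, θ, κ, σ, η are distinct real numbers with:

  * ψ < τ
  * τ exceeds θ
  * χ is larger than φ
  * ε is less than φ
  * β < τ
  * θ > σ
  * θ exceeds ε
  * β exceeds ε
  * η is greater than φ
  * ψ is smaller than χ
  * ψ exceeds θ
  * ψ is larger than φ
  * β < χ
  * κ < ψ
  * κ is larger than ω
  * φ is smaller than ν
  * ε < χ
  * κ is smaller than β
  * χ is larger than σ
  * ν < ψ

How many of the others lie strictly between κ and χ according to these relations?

2

Chaining upward from κ reaches: ψ, β, τ.
Chaining downward from χ reaches: ω, ε, φ, σ, θ, ν, ψ, β.
Strictly between κ and χ are those in both lists: ψ, β — 2 elements.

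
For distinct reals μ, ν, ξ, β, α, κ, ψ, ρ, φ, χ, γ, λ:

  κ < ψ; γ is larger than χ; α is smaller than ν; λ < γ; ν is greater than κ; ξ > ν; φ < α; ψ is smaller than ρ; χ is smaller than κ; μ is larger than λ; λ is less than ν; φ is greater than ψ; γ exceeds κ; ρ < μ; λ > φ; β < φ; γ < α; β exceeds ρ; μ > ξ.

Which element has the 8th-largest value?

β

Piecing the relations together gives one ordering: χ < κ < ψ < ρ < β < φ < λ < γ < α < ν < ξ < μ.
Counting 8 from the largest end gives β.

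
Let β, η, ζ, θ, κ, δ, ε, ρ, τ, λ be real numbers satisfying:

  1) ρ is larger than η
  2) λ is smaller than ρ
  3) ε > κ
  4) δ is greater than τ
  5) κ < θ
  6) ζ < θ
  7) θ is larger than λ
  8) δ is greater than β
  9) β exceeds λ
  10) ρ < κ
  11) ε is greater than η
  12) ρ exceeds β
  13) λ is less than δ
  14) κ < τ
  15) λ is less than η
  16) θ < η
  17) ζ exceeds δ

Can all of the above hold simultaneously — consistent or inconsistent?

inconsistent

Chaining the given relations yields ρ < κ < τ < δ < ζ < θ < η, so ρ < η. But one relation states η < ρ. These cannot both hold.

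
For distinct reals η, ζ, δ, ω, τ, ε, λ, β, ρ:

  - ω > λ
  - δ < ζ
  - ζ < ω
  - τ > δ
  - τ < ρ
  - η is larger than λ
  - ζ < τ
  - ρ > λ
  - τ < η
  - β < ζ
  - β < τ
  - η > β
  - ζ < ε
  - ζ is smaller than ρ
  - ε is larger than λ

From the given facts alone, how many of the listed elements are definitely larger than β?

6

Directly above β: ζ, τ, η.
One step further: ε, ρ, ω (6 so far).
No other element is forced above β by the given relations, so the count is 6.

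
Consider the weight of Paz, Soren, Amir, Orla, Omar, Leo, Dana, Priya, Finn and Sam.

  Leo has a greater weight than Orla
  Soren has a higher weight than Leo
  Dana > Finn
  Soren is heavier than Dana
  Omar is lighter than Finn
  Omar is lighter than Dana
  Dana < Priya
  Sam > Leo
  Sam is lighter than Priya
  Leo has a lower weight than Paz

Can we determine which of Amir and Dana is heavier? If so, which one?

Following every chain through Dana: above Dana we get Priya, Soren; below Dana we get Omar, Finn.
Amir is not reached, and no chain runs the other way from Amir to Dana.
So the given relations leave the order of Dana and Amir undetermined.

undetermined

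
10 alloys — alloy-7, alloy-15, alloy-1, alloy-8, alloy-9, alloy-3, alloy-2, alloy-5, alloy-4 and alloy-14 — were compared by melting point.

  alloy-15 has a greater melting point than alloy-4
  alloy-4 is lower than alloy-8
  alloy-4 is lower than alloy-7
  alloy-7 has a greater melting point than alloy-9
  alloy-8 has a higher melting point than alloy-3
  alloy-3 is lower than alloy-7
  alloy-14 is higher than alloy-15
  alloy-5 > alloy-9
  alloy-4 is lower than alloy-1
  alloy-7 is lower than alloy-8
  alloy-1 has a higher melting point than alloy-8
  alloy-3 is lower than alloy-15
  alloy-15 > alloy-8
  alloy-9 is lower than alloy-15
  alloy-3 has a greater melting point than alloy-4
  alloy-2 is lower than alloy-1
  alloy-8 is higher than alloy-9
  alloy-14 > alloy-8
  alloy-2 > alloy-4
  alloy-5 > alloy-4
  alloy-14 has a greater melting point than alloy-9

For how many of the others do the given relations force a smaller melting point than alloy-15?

The elements the relations force below alloy-15 are alloy-4, alloy-3, alloy-9, alloy-7, alloy-8 — no chain reaches any other.
That is 5.

5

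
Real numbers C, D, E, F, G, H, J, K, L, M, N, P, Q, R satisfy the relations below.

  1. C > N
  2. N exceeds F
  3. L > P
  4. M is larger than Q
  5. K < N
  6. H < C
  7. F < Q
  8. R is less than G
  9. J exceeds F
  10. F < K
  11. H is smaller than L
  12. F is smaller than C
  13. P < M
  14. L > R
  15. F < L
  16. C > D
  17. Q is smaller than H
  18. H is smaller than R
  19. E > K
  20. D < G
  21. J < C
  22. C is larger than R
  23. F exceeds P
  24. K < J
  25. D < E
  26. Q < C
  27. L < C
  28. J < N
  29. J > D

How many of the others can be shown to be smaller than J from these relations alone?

4

From J the given relations immediately reach F, K, D.
From those, P — 4 in total.
No other element is forced below J by the given relations, so the count is 4.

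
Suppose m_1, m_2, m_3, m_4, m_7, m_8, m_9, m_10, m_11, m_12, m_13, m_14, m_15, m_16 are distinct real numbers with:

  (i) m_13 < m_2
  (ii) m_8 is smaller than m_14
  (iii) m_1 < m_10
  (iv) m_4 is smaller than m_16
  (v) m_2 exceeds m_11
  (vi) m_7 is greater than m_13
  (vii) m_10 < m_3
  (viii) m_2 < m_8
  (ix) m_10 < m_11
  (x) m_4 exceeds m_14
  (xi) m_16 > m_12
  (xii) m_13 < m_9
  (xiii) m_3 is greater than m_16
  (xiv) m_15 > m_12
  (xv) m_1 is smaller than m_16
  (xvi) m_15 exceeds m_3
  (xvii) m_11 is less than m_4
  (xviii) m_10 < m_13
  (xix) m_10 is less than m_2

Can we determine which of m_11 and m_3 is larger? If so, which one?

m_11 < m_2 and m_2 < m_8 give m_11 < m_8.
Then m_8 < m_14 extends the chain to m_14.
Then m_14 < m_4 extends the chain to m_4.
With m_4 < m_16: m_11 < m_2 < m_8 < m_14 < m_4 < m_16.
With m_16 < m_3: m_11 < m_2 < m_8 < m_14 < m_4 < m_16 < m_3.
So m_3 is larger.

m_3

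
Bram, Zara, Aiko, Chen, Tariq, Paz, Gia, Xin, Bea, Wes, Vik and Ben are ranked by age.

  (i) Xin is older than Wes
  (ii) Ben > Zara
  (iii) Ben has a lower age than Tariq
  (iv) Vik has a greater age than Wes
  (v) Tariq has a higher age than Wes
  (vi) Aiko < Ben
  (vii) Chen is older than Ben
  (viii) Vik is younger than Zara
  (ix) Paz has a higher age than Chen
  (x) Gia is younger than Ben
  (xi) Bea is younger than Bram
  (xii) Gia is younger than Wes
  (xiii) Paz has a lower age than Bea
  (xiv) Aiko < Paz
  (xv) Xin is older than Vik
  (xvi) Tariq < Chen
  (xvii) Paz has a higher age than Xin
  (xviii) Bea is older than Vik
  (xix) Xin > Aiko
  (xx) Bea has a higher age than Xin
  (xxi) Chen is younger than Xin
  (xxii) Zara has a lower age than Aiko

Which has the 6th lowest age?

Ben

Chaining the given pairs: Gia < Wes < Vik < Zara < Aiko < Ben < Tariq < Chen < Xin < Paz < Bea < Bram.
The 6th smallest is Ben.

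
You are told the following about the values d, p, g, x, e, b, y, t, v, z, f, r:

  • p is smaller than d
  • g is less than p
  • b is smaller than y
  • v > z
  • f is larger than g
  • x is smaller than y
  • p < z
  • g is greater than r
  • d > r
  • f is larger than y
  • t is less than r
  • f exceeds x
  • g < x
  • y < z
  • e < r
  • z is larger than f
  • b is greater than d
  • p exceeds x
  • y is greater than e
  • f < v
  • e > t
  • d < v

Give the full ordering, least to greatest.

t < e < r < g < x < p < d < b < y < f < z < v

Nothing is placed below t, so it is least; from there t < e; e < r; r < g; g < x; x < p; p < d; d < b; b < y; y < f; f < z; z < v, each given directly.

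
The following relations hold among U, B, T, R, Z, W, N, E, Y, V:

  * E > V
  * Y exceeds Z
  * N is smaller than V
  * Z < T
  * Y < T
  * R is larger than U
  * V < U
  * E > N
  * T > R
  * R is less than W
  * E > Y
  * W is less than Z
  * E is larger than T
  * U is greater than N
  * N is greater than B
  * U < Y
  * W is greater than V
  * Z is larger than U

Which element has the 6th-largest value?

The consecutive relations fix a unique order: B < N < V < U < R < W < Z < Y < T < E.
Counting 6 from the largest end gives R.

R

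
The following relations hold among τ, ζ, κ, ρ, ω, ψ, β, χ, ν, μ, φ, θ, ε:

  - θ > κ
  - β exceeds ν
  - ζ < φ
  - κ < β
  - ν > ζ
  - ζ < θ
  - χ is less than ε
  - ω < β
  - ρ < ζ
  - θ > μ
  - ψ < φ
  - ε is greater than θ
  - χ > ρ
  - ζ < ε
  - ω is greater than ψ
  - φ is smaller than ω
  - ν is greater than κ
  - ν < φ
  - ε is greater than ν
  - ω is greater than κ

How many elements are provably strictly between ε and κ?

2

The relations place κ below ε. An element lies strictly between them when it is forced above κ and also forced below ε.
Above κ: {ν, θ, φ, ω, β}. Below ε: {ρ, χ, ζ, ν, μ, θ}.
Intersection: {ν, θ} — 2.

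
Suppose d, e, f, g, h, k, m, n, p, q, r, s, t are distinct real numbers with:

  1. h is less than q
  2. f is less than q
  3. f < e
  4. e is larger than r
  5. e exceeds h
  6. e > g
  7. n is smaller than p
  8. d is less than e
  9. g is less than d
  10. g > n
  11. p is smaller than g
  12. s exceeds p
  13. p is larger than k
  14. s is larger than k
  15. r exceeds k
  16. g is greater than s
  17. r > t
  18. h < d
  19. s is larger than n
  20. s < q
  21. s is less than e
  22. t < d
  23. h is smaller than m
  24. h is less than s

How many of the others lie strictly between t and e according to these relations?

The relations place t below e. An element lies strictly between them when it is forced above t and also forced below e.
Above t: {r, d}. Below e: {h, k, n, p, s, f, g, r, d}.
Intersection: {r, d} — 2.

2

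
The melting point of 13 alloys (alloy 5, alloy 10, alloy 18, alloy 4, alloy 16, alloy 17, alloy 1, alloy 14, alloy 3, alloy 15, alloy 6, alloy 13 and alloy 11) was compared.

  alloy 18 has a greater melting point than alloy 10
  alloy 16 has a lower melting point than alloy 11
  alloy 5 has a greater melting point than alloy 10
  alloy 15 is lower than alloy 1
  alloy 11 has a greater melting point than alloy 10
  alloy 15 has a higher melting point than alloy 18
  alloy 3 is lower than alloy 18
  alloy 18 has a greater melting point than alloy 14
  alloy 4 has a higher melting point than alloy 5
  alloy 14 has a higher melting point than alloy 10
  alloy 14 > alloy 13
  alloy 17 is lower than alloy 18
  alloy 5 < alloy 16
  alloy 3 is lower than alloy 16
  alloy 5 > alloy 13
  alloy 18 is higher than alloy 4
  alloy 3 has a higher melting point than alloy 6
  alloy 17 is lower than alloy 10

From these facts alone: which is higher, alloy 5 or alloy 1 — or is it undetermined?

alloy 1

Chaining the given relations: alloy 5 < alloy 4 < alloy 18 < alloy 15 < alloy 1.
So alloy 1 is higher.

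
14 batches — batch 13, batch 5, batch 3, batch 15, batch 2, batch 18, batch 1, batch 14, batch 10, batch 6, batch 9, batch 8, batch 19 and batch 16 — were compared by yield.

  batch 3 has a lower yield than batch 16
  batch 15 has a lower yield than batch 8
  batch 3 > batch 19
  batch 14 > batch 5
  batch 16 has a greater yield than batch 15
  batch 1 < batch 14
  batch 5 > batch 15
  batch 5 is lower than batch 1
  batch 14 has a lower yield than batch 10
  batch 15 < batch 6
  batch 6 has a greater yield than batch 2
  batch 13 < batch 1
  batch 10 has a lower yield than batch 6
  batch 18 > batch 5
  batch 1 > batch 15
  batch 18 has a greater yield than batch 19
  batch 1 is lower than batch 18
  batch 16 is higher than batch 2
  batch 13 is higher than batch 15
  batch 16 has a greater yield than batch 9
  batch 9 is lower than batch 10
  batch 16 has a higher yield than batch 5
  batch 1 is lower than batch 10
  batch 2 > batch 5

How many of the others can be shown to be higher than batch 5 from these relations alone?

7

Directly above batch 5: batch 1, batch 14, batch 2, batch 18, batch 16.
One step further: batch 10, batch 6 (7 so far).
No other element is forced above batch 5 by the given relations, so the count is 7.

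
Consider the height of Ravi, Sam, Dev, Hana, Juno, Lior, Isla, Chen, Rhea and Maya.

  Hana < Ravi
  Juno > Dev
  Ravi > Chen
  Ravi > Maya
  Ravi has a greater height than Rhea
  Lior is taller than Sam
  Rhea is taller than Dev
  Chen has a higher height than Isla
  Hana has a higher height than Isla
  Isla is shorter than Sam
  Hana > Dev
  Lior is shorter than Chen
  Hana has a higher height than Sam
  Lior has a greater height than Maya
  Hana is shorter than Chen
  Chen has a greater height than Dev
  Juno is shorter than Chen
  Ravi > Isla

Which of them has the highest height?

Ravi

Isla is not greatest since Isla < Sam; Maya is not greatest since Maya < Lior; Dev is not greatest since Dev < Rhea; Juno is not greatest since Juno < Chen; Sam is not greatest since Sam < Lior; Hana is not greatest since Hana < Chen; Lior is not greatest since Lior < Chen; Rhea is not greatest since Rhea < Ravi; Chen is not greatest since Chen < Ravi.
Only Ravi has nothing above it, so Ravi is the highest height.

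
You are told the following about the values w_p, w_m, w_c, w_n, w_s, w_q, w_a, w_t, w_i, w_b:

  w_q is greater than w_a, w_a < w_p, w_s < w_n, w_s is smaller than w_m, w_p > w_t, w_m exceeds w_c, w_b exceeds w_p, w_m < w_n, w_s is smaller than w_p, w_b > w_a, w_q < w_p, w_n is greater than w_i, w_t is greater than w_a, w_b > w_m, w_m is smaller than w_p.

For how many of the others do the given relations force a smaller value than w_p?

6

From w_p the given relations immediately reach w_a, w_t, w_s, w_m, w_q.
From those, w_c — 6 in total.
Nothing else is reachable below w_p; 6 in all.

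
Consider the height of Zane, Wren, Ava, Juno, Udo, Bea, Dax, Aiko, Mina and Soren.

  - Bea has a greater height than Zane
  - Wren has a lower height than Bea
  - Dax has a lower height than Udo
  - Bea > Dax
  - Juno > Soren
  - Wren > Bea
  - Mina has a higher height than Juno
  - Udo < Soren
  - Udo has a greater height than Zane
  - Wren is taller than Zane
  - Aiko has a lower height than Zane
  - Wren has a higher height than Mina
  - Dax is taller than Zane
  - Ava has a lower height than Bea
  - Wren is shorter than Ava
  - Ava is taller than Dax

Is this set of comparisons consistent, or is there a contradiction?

We have Bea < Wren stated directly, yet also Wren < Ava < Bea by chaining the others — so Wren < Bea. Contradiction.

inconsistent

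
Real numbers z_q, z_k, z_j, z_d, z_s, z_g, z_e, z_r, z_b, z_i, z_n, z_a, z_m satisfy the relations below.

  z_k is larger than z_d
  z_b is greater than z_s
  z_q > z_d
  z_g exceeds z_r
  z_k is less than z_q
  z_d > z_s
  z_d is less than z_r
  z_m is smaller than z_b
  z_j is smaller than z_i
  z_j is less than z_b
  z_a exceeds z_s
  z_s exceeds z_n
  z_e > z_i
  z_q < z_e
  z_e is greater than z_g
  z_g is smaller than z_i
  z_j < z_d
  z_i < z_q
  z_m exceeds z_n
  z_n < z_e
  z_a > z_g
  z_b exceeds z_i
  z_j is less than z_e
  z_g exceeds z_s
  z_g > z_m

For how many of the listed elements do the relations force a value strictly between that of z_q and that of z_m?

Chaining upward from z_m reaches: z_g, z_i, z_a, z_e, z_b.
Chaining downward from z_q reaches: z_n, z_j, z_s, z_d, z_r, z_g, z_k, z_i.
Strictly between z_m and z_q are those in both lists: z_g, z_i — 2 elements.

2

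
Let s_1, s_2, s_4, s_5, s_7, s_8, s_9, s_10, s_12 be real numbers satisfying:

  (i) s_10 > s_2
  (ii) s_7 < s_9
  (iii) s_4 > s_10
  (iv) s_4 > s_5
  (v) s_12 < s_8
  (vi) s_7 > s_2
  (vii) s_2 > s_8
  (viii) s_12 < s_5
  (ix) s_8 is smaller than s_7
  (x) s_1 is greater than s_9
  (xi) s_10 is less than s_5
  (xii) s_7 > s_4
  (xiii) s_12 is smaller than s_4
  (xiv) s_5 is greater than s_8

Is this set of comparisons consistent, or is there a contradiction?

The single ordering s_12 < s_8 < s_2 < s_10 < s_5 < s_4 < s_7 < s_9 < s_1 satisfies every listed relation, so no contradiction arises.

consistent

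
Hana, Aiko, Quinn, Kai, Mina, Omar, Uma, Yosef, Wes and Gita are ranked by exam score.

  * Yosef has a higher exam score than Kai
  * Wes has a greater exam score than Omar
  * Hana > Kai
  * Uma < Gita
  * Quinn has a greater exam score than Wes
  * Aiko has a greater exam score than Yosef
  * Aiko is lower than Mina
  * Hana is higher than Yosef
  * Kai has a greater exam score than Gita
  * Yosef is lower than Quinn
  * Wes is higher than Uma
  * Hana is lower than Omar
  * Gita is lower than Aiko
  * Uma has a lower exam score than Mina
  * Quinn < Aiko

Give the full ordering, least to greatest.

Uma < Gita < Kai < Yosef < Hana < Omar < Wes < Quinn < Aiko < Mina

The consecutive links are each given: Uma < Gita; Gita < Kai; Kai < Yosef; Yosef < Hana; Hana < Omar; Omar < Wes; Wes < Quinn; Quinn < Aiko; Aiko < Mina.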